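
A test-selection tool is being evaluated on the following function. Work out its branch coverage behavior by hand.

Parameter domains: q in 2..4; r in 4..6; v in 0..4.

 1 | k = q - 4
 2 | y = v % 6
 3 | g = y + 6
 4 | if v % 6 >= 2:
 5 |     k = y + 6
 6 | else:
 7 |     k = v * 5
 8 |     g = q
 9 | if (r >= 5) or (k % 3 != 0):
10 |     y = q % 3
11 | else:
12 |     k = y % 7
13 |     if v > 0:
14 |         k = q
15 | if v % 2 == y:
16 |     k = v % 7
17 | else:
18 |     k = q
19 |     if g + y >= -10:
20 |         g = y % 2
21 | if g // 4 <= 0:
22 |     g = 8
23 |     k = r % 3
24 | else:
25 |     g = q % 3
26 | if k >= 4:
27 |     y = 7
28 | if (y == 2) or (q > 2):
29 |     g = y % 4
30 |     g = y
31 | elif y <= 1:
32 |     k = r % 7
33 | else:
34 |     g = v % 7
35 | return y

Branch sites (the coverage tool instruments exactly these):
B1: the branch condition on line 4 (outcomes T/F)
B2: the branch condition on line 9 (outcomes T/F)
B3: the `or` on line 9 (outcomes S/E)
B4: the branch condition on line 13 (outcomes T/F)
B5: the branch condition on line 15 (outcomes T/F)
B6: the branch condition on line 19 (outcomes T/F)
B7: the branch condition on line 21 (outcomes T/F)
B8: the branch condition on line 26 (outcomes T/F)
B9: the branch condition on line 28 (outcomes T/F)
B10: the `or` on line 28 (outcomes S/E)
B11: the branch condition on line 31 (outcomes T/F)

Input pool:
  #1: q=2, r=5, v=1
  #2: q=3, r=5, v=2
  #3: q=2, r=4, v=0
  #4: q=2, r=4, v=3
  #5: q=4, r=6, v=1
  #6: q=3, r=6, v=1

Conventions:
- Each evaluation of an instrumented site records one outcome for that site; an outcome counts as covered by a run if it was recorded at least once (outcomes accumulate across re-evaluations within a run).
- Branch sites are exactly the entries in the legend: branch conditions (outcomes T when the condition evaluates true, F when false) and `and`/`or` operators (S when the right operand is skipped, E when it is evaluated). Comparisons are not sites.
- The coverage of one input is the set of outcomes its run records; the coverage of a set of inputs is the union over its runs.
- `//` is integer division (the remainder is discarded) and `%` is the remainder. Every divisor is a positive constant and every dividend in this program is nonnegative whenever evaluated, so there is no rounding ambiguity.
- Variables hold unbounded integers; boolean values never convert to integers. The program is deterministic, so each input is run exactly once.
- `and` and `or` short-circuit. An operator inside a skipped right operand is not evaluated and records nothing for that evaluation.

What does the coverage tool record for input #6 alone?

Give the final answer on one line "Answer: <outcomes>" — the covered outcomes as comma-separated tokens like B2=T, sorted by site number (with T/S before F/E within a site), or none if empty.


Simulating input #6 (q=3, r=6, v=1) step by step:
  B1->F, B3->S, B2->T, B5->F, B6->T, B7->T, B8->F, B10->E, B9->T
distinct outcomes covered: B1=F, B2=T, B3=S, B5=F, B6=T, B7=T, B8=F, B9=T, B10=E
Answer: B1=F, B2=T, B3=S, B5=F, B6=T, B7=T, B8=F, B9=T, B10=E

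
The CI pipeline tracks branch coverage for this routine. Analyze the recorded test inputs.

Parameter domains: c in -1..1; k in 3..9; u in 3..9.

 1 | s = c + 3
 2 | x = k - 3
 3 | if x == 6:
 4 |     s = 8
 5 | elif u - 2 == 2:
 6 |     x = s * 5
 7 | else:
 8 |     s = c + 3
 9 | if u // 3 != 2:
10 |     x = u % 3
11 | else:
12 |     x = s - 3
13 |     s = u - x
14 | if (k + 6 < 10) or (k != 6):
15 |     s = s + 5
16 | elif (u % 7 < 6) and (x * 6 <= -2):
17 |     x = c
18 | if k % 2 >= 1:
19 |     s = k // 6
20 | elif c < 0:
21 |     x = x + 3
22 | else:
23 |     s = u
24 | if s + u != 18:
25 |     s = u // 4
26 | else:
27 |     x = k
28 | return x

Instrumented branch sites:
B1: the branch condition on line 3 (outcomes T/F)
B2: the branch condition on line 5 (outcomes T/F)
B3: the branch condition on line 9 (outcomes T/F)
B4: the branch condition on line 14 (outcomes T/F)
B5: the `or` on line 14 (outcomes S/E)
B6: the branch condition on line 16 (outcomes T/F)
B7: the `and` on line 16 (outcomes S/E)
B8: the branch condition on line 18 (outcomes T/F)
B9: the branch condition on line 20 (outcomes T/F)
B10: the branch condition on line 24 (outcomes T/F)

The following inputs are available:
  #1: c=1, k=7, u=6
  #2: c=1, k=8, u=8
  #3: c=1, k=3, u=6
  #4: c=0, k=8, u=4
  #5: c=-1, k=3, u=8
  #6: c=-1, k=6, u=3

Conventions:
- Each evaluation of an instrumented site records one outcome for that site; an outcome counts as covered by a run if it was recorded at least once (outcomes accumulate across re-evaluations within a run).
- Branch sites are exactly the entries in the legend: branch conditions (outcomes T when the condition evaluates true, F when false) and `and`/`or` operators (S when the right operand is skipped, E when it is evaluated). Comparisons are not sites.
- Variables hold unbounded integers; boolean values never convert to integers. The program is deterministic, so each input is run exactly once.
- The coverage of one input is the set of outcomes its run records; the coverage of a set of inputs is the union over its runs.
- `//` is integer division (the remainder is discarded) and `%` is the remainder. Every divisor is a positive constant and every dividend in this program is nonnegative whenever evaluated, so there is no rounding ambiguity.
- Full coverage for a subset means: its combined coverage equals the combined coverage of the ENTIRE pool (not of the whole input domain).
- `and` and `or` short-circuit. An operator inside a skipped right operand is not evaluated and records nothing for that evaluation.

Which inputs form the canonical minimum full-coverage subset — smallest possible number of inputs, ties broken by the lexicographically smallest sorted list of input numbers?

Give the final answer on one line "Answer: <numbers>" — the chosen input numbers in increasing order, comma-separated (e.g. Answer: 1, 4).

input #1, c=1, k=7, u=6: outcomes B1=F, B2=F, B3=F, B4=T, B5=E, B8=T, B10=T
input #2, c=1, k=8, u=8: outcomes B1=F, B2=F, B3=F, B4=T, B5=E, B8=F, B9=F, B10=T
input #3, c=1, k=3, u=6: outcomes B1=F, B2=F, B3=F, B4=T, B5=S, B8=T, B10=T
input #4, c=0, k=8, u=4: outcomes B1=F, B2=T, B3=T, B4=T, B5=E, B8=F, B9=F, B10=T
input #5, c=-1, k=3, u=8: outcomes B1=F, B2=F, B3=F, B4=T, B5=S, B8=T, B10=T
input #6, c=-1, k=6, u=3: outcomes B1=F, B2=F, B3=T, B4=F, B5=E, B6=F, B7=E, B8=F, B9=T, B10=T
the full pool covers 16 outcomes: B1=F, B2=T, B2=F, B3=T, B3=F, B4=T, B4=F, B5=S, B5=E, B6=F, B7=E, B8=T, B8=F, B9=T, B9=F, B10=T
every size-1 subset falls short of the 16 outcomes (best: 10/16)
every size-2 subset falls short of the 16 outcomes (best: 14/16)
the canonical winner is {3, 4, 6}: size 3, full 16-outcome coverage, earliest index list among size-3 covers

Answer: 3, 4, 6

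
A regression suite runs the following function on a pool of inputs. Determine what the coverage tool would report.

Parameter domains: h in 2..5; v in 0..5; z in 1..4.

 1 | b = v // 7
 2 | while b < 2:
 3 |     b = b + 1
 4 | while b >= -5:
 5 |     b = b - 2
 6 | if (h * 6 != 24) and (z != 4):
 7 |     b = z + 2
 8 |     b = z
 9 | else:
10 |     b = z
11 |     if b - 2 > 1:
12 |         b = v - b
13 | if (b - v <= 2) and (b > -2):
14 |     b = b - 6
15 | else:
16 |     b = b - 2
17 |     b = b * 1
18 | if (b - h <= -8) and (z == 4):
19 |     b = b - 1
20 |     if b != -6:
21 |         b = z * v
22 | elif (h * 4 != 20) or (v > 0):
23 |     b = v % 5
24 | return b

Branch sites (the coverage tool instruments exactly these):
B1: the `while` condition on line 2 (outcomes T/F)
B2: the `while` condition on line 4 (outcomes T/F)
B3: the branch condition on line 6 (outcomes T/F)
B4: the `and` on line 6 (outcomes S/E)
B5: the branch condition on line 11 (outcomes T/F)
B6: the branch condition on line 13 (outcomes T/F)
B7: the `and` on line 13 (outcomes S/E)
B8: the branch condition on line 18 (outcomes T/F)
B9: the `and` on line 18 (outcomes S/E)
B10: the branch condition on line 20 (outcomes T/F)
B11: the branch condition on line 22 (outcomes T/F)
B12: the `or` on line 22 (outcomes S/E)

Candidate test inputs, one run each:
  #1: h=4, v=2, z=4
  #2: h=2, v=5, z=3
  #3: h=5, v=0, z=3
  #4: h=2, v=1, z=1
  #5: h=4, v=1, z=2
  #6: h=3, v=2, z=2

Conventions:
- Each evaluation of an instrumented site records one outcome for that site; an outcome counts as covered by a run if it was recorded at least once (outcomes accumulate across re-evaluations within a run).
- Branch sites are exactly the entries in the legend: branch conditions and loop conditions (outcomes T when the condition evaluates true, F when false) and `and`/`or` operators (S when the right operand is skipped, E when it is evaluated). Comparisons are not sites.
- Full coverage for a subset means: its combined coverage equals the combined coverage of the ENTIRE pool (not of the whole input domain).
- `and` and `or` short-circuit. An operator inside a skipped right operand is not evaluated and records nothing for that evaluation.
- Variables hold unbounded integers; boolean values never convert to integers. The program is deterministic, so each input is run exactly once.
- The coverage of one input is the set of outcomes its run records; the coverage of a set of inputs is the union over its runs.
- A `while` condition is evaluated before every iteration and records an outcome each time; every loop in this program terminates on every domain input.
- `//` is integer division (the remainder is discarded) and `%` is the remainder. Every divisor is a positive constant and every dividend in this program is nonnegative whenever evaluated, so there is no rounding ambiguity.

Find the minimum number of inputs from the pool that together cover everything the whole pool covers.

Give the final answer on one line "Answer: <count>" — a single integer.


input #1, h=4, v=2, z=4: events B1->T, B1->T, B1->F, B2->T, B2->T, B2->T, B2->T, B2->F, B4->S, B3->F, B5->T, B7->E, B6->F, B9->E, ...; outcomes B1=T, B1=F, B2=T, B2=F, B3=F, B4=S, B5=T, B6=F, B7=E, B8=T, B9=E, B10=T
input #2, h=2, v=5, z=3: events B1->T, B1->T, B1->F, B2->T, B2->T, B2->T, B2->T, B2->F, B4->E, B3->T, B7->E, B6->T, B9->S, B8->F, ...; outcomes B1=T, B1=F, B2=T, B2=F, B3=T, B4=E, B6=T, B7=E, B8=F, B9=S, B11=T, B12=S
input #3, h=5, v=0, z=3: events B1->T, B1->T, B1->F, B2->T, B2->T, B2->T, B2->T, B2->F, B4->E, B3->T, B7->S, B6->F, B9->S, B8->F, ...; outcomes B1=T, B1=F, B2=T, B2=F, B3=T, B4=E, B6=F, B7=S, B8=F, B9=S, B11=F, B12=E
input #4, h=2, v=1, z=1: events B1->T, B1->T, B1->F, B2->T, B2->T, B2->T, B2->T, B2->F, B4->E, B3->T, B7->E, B6->T, B9->S, B8->F, ...; outcomes B1=T, B1=F, B2=T, B2=F, B3=T, B4=E, B6=T, B7=E, B8=F, B9=S, B11=T, B12=S
input #5, h=4, v=1, z=2: events B1->T, B1->T, B1->F, B2->T, B2->T, B2->T, B2->T, B2->F, B4->S, B3->F, B5->F, B7->E, B6->T, B9->E, ...; outcomes B1=T, B1=F, B2=T, B2=F, B3=F, B4=S, B5=F, B6=T, B7=E, B8=F, B9=E, B11=T, B12=S
input #6, h=3, v=2, z=2: events B1->T, B1->T, B1->F, B2->T, B2->T, B2->T, B2->T, B2->F, B4->E, B3->T, B7->E, B6->T, B9->S, B8->F, ...; outcomes B1=T, B1=F, B2=T, B2=F, B3=T, B4=E, B6=T, B7=E, B8=F, B9=S, B11=T, B12=S
pool-wide coverage (23 outcomes): B1=T, B1=F, B2=T, B2=F, B3=T, B3=F, B4=S, B4=E, B5=T, B5=F, B6=T, B6=F, B7=S, B7=E, B8=T, B8=F, B9=S, B9=E, B10=T, B11=T, B11=F, B12=S, B12=E
checked all size-1 subsets: none covers 23 outcomes (max 13/23)
checked all size-2 subsets: none covers 23 outcomes (max 20/23)
at size 3, {1, 3, 5} reaches all 23 outcomes; every lexicographically earlier size-3 subset fails
Answer: 3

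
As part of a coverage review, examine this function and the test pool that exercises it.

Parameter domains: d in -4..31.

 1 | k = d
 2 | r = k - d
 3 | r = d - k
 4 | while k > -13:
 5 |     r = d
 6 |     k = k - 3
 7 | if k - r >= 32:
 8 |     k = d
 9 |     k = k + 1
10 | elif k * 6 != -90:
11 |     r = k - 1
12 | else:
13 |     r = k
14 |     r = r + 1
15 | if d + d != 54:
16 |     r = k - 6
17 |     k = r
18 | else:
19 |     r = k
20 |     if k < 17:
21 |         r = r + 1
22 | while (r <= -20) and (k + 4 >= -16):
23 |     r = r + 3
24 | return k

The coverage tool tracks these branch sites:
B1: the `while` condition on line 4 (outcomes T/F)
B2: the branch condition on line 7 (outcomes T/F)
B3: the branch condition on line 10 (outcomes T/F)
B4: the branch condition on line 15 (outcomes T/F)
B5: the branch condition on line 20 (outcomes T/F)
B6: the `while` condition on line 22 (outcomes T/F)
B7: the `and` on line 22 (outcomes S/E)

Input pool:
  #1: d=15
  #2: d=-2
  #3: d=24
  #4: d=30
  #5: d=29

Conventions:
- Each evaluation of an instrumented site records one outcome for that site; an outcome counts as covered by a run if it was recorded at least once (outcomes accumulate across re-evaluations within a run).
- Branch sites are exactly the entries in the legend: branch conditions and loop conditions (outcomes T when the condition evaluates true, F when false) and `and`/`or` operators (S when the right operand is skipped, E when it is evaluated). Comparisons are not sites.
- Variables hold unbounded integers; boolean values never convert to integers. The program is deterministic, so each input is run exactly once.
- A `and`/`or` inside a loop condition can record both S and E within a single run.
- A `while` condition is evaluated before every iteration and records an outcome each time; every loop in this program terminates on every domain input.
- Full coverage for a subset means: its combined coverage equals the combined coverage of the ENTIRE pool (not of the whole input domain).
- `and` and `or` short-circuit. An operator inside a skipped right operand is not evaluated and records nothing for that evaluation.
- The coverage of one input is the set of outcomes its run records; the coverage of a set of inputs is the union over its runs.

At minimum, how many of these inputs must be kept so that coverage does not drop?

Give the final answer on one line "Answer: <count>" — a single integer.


run #1 (d=15) runs B1->T, B1->T, B1->T, B1->T, B1->T, B1->T, B1->T, B1->T, B1->T, B1->T, B1->F, B2->F, B3->F, B4->T, ...; records B1=T, B1=F, B2=F, B3=F, B4=T, B6=F, B7=E
run #2 (d=-2) runs B1->T, B1->T, B1->T, B1->T, B1->F, B2->F, B3->T, B4->T, B7->E, B6->T, B7->S, B6->F; records B1=T, B1=F, B2=F, B3=T, B4=T, B6=T, B6=F, B7=S, B7=E
run #3 (d=24) runs B1->T, B1->T, B1->T, B1->T, B1->T, B1->T, B1->T, B1->T, B1->T, B1->T, B1->T, B1->T, B1->T, B1->F, ...; records B1=T, B1=F, B2=F, B3=F, B4=T, B6=F, B7=E
run #4 (d=30) runs B1->T, B1->T, B1->T, B1->T, B1->T, B1->T, B1->T, B1->T, B1->T, B1->T, B1->T, B1->T, B1->T, B1->T, ...; records B1=T, B1=F, B2=F, B3=F, B4=T, B6=F, B7=E
run #5 (d=29) runs B1->T, B1->T, B1->T, B1->T, B1->T, B1->T, B1->T, B1->T, B1->T, B1->T, B1->T, B1->T, B1->T, B1->T, ...; records B1=T, B1=F, B2=F, B3=T, B4=T, B6=F, B7=S
union over all inputs: B1=T, B1=F, B2=F, B3=T, B3=F, B4=T, B6=T, B6=F, B7=S, B7=E (10 outcomes)
size 1 is not enough: best union over all size-1 subsets is 9/10
size 2: inputs {1, 2} cover all 10 outcomes, and no lexicographically smaller subset of this size does
Answer: 2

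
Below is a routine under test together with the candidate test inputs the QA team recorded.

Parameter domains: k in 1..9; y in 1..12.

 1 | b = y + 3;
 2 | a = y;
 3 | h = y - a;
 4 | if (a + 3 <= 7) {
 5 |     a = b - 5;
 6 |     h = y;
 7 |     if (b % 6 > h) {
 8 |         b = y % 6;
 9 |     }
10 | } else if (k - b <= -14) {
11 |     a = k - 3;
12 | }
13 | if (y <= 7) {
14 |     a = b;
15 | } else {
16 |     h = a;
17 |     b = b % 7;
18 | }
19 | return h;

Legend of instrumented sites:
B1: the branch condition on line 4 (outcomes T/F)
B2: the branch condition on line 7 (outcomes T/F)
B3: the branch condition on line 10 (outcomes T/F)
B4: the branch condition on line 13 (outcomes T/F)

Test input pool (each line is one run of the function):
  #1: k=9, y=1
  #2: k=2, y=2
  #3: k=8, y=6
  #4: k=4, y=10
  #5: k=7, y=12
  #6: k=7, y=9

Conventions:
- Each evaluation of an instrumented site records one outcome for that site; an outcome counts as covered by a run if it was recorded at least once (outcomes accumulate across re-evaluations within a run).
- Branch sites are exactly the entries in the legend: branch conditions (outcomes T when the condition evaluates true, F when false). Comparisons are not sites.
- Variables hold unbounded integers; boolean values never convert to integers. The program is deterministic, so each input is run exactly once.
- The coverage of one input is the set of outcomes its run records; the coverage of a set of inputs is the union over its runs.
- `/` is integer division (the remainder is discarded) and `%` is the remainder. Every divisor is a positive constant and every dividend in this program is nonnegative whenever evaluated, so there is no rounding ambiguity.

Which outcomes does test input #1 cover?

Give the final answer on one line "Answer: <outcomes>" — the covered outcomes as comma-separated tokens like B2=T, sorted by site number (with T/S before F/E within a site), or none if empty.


Event log for input #1 (k=9, y=1):
  B1->T, B2->T, B4->T
distinct outcomes covered: B1=T, B2=T, B4=T
Answer: B1=T, B2=T, B4=T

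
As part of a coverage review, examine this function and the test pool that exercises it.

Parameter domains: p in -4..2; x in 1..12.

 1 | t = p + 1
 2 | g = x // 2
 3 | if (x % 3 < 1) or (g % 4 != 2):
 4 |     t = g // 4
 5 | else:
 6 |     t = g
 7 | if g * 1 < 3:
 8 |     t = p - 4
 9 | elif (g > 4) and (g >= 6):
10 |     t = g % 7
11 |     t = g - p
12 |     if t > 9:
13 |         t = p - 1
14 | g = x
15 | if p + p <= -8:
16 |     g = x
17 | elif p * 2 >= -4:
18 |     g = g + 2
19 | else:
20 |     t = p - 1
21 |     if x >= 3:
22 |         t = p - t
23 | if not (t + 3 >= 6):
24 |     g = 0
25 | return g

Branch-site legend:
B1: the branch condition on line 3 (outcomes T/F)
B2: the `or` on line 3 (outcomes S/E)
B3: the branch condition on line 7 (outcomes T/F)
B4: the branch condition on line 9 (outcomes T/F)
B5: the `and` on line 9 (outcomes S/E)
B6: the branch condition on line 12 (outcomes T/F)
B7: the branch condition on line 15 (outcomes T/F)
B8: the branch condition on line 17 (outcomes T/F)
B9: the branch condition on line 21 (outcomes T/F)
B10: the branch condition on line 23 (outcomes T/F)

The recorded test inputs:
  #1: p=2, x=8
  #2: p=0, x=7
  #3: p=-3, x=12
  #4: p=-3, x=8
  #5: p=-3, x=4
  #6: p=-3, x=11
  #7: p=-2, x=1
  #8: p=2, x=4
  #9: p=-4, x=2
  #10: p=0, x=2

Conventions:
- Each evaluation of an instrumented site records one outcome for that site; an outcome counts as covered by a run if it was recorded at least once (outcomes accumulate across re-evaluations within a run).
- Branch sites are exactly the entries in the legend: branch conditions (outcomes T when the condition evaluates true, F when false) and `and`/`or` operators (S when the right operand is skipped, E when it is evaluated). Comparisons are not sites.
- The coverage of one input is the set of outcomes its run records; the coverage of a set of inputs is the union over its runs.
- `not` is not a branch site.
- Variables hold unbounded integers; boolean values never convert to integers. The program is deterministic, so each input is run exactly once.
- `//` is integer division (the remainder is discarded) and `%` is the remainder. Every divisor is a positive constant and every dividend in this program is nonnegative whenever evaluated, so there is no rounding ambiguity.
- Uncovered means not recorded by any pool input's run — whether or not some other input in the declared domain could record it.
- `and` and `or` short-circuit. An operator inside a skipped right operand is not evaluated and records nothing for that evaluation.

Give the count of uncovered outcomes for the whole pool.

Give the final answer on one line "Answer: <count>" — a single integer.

#1 (p=2, x=8) -> B2->E, B1->T, B3->F, B5->S, B4->F, B7->F, B8->T, B10->T; covered: B1=T, B2=E, B3=F, B4=F, B5=S, B7=F, B8=T, B10=T
#2 (p=0, x=7) -> B2->E, B1->T, B3->F, B5->S, B4->F, B7->F, B8->T, B10->T; covered: B1=T, B2=E, B3=F, B4=F, B5=S, B7=F, B8=T, B10=T
#3 (p=-3, x=12) -> B2->S, B1->T, B3->F, B5->E, B4->T, B6->F, B7->F, B8->F, B9->T, B10->T; covered: B1=T, B2=S, B3=F, B4=T, B5=E, B6=F, B7=F, B8=F, B9=T, B10=T
#4 (p=-3, x=8) -> B2->E, B1->T, B3->F, B5->S, B4->F, B7->F, B8->F, B9->T, B10->T; covered: B1=T, B2=E, B3=F, B4=F, B5=S, B7=F, B8=F, B9=T, B10=T
#5 (p=-3, x=4) -> B2->E, B1->F, B3->T, B7->F, B8->F, B9->T, B10->T; covered: B1=F, B2=E, B3=T, B7=F, B8=F, B9=T, B10=T
#6 (p=-3, x=11) -> B2->E, B1->T, B3->F, B5->E, B4->F, B7->F, B8->F, B9->T, B10->T; covered: B1=T, B2=E, B3=F, B4=F, B5=E, B7=F, B8=F, B9=T, B10=T
#7 (p=-2, x=1) -> B2->E, B1->T, B3->T, B7->F, B8->T, B10->T; covered: B1=T, B2=E, B3=T, B7=F, B8=T, B10=T
#8 (p=2, x=4) -> B2->E, B1->F, B3->T, B7->F, B8->T, B10->T; covered: B1=F, B2=E, B3=T, B7=F, B8=T, B10=T
#9 (p=-4, x=2) -> B2->E, B1->T, B3->T, B7->T, B10->T; covered: B1=T, B2=E, B3=T, B7=T, B10=T
#10 (p=0, x=2) -> B2->E, B1->T, B3->T, B7->F, B8->T, B10->T; covered: B1=T, B2=E, B3=T, B7=F, B8=T, B10=T
union over the pool: B1=T, B1=F, B2=S, B2=E, B3=T, B3=F, B4=T, B4=F, B5=S, B5=E, B6=F, B7=T, B7=F, B8=T, B8=F, B9=T, B10=T
uncovered (3 of 20): B6=T, B9=F, B10=F

Answer: 3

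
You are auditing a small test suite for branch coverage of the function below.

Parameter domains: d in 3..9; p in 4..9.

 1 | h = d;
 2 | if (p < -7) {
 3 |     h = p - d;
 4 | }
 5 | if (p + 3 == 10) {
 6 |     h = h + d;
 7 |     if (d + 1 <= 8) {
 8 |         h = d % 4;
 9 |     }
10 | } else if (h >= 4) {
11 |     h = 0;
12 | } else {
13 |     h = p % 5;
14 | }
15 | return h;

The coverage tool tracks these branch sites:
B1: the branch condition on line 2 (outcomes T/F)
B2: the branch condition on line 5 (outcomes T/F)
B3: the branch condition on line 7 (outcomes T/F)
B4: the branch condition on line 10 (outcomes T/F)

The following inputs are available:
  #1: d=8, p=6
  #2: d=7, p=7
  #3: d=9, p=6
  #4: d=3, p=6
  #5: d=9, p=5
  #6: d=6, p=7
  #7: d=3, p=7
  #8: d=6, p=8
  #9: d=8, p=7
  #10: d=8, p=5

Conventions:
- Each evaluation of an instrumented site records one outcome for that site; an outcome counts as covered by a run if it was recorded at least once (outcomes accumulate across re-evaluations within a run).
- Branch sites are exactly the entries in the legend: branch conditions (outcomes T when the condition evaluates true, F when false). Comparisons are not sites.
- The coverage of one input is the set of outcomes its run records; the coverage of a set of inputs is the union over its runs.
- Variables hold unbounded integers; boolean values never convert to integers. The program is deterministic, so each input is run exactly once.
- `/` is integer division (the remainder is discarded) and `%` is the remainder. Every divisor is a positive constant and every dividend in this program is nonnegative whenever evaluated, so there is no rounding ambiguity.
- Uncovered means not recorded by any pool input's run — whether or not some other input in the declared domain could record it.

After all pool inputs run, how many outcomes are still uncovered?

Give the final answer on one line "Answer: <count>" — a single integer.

input #1, d=8, p=6: events B1->F, B2->F, B4->T; outcomes B1=F, B2=F, B4=T
input #2, d=7, p=7: events B1->F, B2->T, B3->T; outcomes B1=F, B2=T, B3=T
input #3, d=9, p=6: events B1->F, B2->F, B4->T; outcomes B1=F, B2=F, B4=T
input #4, d=3, p=6: events B1->F, B2->F, B4->F; outcomes B1=F, B2=F, B4=F
input #5, d=9, p=5: events B1->F, B2->F, B4->T; outcomes B1=F, B2=F, B4=T
input #6, d=6, p=7: events B1->F, B2->T, B3->T; outcomes B1=F, B2=T, B3=T
input #7, d=3, p=7: events B1->F, B2->T, B3->T; outcomes B1=F, B2=T, B3=T
input #8, d=6, p=8: events B1->F, B2->F, B4->T; outcomes B1=F, B2=F, B4=T
input #9, d=8, p=7: events B1->F, B2->T, B3->F; outcomes B1=F, B2=T, B3=F
input #10, d=8, p=5: events B1->F, B2->F, B4->T; outcomes B1=F, B2=F, B4=T
union over the pool: B1=F, B2=T, B2=F, B3=T, B3=F, B4=T, B4=F
uncovered (1 of 8): B1=T

Answer: 1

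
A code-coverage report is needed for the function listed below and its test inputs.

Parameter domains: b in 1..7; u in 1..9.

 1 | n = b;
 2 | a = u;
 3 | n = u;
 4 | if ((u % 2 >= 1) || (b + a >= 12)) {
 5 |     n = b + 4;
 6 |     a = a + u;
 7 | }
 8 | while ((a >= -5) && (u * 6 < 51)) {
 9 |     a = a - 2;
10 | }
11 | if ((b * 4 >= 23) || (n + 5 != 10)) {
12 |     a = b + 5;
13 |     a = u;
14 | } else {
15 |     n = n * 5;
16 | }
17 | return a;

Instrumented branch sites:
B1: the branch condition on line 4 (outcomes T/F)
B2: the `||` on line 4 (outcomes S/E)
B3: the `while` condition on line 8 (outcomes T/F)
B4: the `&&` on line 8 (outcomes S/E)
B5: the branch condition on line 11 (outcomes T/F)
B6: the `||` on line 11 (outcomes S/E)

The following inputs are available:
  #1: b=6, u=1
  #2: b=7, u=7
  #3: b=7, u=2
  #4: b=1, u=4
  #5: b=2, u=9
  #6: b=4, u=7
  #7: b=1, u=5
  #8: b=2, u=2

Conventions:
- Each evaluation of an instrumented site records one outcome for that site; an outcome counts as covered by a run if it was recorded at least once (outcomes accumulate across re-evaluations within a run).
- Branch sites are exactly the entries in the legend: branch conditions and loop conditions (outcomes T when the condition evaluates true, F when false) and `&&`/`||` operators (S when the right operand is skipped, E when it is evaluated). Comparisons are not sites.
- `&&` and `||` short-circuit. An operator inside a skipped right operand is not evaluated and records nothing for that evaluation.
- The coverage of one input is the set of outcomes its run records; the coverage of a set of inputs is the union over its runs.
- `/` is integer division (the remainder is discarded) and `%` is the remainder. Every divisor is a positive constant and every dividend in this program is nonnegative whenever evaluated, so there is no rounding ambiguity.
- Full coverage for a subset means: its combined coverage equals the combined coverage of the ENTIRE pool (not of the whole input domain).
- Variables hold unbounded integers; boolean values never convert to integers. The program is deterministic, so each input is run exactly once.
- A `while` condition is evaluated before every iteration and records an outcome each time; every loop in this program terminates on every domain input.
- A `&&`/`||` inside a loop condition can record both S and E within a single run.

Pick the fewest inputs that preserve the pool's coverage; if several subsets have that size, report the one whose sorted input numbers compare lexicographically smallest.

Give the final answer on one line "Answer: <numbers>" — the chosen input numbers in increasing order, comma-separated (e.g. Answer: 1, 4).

run #1 (b=6, u=1) runs B2->S, B1->T, B4->E, B3->T, B4->E, B3->T, B4->E, B3->T, B4->E, B3->T, B4->S, B3->F, B6->S, B5->T; records B1=T, B2=S, B3=T, B3=F, B4=S, B4=E, B5=T, B6=S
run #2 (b=7, u=7) runs B2->S, B1->T, B4->E, B3->T, B4->E, B3->T, B4->E, B3->T, B4->E, B3->T, B4->E, B3->T, B4->E, B3->T, ...; records B1=T, B2=S, B3=T, B3=F, B4=S, B4=E, B5=T, B6=S
run #3 (b=7, u=2) runs B2->E, B1->F, B4->E, B3->T, B4->E, B3->T, B4->E, B3->T, B4->E, B3->T, B4->S, B3->F, B6->S, B5->T; records B1=F, B2=E, B3=T, B3=F, B4=S, B4=E, B5=T, B6=S
run #4 (b=1, u=4) runs B2->E, B1->F, B4->E, B3->T, B4->E, B3->T, B4->E, B3->T, B4->E, B3->T, B4->E, B3->T, B4->S, B3->F, ...; records B1=F, B2=E, B3=T, B3=F, B4=S, B4=E, B5=T, B6=E
run #5 (b=2, u=9) runs B2->S, B1->T, B4->E, B3->F, B6->E, B5->T; records B1=T, B2=S, B3=F, B4=E, B5=T, B6=E
run #6 (b=4, u=7) runs B2->S, B1->T, B4->E, B3->T, B4->E, B3->T, B4->E, B3->T, B4->E, B3->T, B4->E, B3->T, B4->E, B3->T, ...; records B1=T, B2=S, B3=T, B3=F, B4=S, B4=E, B5=T, B6=E
run #7 (b=1, u=5) runs B2->S, B1->T, B4->E, B3->T, B4->E, B3->T, B4->E, B3->T, B4->E, B3->T, B4->E, B3->T, B4->E, B3->T, ...; records B1=T, B2=S, B3=T, B3=F, B4=S, B4=E, B5=F, B6=E
run #8 (b=2, u=2) runs B2->E, B1->F, B4->E, B3->T, B4->E, B3->T, B4->E, B3->T, B4->E, B3->T, B4->S, B3->F, B6->E, B5->T; records B1=F, B2=E, B3=T, B3=F, B4=S, B4=E, B5=T, B6=E
the full pool covers 12 outcomes: B1=T, B1=F, B2=S, B2=E, B3=T, B3=F, B4=S, B4=E, B5=T, B5=F, B6=S, B6=E
checked all size-1 subsets: none covers 12 outcomes (max 8/12)
inputs {3, 7} (size 2) cover everything; no size-2 subset with a lexicographically smaller index list covers all 12

Answer: 3, 7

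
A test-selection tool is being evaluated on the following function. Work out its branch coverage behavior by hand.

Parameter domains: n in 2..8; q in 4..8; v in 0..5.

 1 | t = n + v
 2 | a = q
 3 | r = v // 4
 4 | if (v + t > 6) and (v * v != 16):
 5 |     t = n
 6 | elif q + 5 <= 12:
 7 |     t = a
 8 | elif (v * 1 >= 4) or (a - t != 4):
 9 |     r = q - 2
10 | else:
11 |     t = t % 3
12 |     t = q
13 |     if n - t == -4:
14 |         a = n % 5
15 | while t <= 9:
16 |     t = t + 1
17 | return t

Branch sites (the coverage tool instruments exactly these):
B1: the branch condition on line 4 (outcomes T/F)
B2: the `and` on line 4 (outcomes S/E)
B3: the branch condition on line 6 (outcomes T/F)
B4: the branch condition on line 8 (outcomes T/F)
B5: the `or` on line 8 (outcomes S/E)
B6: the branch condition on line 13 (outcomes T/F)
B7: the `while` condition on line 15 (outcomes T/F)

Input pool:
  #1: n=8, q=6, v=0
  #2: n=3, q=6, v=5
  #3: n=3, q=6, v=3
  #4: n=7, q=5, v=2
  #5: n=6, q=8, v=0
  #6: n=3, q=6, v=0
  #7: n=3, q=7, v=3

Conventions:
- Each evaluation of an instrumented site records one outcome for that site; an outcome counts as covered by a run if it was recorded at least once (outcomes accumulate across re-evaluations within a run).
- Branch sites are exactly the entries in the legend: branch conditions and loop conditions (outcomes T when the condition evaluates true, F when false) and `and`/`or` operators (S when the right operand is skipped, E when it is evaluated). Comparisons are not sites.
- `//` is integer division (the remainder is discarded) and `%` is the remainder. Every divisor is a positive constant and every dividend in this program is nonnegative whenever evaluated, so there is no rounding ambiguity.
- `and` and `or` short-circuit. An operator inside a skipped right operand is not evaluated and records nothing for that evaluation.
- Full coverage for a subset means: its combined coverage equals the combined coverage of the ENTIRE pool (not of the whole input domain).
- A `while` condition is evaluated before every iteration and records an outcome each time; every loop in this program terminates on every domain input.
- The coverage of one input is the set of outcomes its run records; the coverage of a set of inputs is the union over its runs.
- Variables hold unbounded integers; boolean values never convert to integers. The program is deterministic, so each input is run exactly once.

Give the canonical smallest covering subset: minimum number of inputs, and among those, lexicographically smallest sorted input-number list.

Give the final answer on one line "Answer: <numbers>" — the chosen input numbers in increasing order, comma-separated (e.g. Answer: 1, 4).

input #1, n=8, q=6, v=0: events B2->E, B1->T, B7->T, B7->T, B7->F; outcomes B1=T, B2=E, B7=T, B7=F
input #2, n=3, q=6, v=5: events B2->E, B1->T, B7->T, B7->T, B7->T, B7->T, B7->T, B7->T, B7->T, B7->F; outcomes B1=T, B2=E, B7=T, B7=F
input #3, n=3, q=6, v=3: events B2->E, B1->T, B7->T, B7->T, B7->T, B7->T, B7->T, B7->T, B7->T, B7->F; outcomes B1=T, B2=E, B7=T, B7=F
input #4, n=7, q=5, v=2: events B2->E, B1->T, B7->T, B7->T, B7->T, B7->F; outcomes B1=T, B2=E, B7=T, B7=F
input #5, n=6, q=8, v=0: events B2->S, B1->F, B3->F, B5->E, B4->T, B7->T, B7->T, B7->T, B7->T, B7->F; outcomes B1=F, B2=S, B3=F, B4=T, B5=E, B7=T, B7=F
input #6, n=3, q=6, v=0: events B2->S, B1->F, B3->T, B7->T, B7->T, B7->T, B7->T, B7->F; outcomes B1=F, B2=S, B3=T, B7=T, B7=F
input #7, n=3, q=7, v=3: events B2->E, B1->T, B7->T, B7->T, B7->T, B7->T, B7->T, B7->T, B7->T, B7->F; outcomes B1=T, B2=E, B7=T, B7=F
the full pool covers 10 outcomes: B1=T, B1=F, B2=S, B2=E, B3=T, B3=F, B4=T, B5=E, B7=T, B7=F
no size-1 subset reaches all 10 outcomes (best union: 7/10)
no size-2 subset reaches all 10 outcomes (best union: 9/10)
inputs {1, 5, 6} (size 3) cover everything; no size-3 subset with a lexicographically smaller index list covers all 10

Answer: 1, 5, 6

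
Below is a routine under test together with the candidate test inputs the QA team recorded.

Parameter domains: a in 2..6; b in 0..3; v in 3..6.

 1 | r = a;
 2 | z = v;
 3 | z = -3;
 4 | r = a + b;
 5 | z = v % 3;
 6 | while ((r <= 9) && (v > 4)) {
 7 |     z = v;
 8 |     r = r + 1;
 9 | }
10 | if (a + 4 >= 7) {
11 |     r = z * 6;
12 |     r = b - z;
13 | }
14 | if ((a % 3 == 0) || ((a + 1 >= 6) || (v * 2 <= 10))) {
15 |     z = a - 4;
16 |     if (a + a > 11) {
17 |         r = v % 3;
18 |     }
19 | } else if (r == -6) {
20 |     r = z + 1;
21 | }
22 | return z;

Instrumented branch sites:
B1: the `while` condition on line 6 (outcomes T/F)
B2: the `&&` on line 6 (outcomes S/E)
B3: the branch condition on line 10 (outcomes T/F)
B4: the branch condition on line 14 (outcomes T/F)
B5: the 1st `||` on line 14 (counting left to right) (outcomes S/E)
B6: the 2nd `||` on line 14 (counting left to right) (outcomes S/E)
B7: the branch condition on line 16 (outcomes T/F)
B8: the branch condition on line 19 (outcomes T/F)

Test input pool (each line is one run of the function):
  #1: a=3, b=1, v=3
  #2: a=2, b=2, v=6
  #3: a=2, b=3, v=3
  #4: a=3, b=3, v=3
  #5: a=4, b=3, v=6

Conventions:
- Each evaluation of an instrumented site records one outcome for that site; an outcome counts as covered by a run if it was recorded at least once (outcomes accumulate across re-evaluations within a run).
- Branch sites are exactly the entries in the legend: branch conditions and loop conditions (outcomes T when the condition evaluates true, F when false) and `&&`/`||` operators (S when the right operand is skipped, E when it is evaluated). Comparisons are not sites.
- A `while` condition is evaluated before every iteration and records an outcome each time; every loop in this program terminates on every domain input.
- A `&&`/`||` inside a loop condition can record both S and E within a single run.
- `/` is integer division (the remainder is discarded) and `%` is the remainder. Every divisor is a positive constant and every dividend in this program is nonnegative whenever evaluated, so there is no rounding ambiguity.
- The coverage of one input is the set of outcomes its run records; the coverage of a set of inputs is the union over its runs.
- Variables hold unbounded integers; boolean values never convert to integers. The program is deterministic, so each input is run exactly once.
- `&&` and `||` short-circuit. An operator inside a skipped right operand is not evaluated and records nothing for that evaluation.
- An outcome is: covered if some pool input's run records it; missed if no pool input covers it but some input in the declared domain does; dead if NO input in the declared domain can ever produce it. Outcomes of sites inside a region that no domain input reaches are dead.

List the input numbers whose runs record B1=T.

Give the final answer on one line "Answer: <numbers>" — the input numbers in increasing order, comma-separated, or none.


input #1 (a=3, b=1, v=3): does not record B1=T
input #2 (a=2, b=2, v=6): records B1=T
input #3 (a=2, b=3, v=3): does not record B1=T
input #4 (a=3, b=3, v=3): does not record B1=T
input #5 (a=4, b=3, v=6): records B1=T
Answer: 2, 5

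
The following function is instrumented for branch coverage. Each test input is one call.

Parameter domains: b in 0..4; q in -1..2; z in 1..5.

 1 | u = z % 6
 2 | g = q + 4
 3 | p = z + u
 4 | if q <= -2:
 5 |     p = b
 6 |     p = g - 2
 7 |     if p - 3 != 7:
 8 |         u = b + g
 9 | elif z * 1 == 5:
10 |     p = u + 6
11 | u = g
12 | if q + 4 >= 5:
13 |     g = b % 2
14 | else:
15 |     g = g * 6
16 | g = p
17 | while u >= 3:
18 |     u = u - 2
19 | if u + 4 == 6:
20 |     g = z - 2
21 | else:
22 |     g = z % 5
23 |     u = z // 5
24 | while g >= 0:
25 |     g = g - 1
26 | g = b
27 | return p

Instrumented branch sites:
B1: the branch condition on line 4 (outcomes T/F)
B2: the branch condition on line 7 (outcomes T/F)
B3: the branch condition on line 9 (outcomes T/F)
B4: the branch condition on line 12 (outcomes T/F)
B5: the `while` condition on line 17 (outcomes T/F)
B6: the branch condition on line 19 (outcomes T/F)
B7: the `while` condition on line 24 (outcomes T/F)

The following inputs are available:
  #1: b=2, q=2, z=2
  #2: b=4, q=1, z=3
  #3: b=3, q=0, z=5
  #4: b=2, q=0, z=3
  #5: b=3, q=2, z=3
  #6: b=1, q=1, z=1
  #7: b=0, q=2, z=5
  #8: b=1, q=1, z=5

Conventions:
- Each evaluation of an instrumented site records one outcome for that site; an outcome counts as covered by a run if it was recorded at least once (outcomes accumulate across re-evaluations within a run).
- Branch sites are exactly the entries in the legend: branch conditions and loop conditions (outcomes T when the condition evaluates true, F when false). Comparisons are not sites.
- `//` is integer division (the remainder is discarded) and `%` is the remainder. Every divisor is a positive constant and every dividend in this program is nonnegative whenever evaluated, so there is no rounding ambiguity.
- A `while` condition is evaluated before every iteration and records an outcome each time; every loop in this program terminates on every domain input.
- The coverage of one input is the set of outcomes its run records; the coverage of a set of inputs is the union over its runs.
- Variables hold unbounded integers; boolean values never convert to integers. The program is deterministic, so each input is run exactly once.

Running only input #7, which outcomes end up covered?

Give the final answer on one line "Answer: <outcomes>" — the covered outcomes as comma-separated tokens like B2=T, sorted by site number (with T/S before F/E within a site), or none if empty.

Event log for input #7 (b=0, q=2, z=5):
  B1->F, B3->T, B4->T, B5->T, B5->T, B5->F, B6->T, B7->T, B7->T, B7->T
  B7->T, B7->F
collecting distinct outcomes: B1=F, B3=T, B4=T, B5=T, B5=F, B6=T, B7=T, B7=F

Answer: B1=F, B3=T, B4=T, B5=T, B5=F, B6=T, B7=T, B7=F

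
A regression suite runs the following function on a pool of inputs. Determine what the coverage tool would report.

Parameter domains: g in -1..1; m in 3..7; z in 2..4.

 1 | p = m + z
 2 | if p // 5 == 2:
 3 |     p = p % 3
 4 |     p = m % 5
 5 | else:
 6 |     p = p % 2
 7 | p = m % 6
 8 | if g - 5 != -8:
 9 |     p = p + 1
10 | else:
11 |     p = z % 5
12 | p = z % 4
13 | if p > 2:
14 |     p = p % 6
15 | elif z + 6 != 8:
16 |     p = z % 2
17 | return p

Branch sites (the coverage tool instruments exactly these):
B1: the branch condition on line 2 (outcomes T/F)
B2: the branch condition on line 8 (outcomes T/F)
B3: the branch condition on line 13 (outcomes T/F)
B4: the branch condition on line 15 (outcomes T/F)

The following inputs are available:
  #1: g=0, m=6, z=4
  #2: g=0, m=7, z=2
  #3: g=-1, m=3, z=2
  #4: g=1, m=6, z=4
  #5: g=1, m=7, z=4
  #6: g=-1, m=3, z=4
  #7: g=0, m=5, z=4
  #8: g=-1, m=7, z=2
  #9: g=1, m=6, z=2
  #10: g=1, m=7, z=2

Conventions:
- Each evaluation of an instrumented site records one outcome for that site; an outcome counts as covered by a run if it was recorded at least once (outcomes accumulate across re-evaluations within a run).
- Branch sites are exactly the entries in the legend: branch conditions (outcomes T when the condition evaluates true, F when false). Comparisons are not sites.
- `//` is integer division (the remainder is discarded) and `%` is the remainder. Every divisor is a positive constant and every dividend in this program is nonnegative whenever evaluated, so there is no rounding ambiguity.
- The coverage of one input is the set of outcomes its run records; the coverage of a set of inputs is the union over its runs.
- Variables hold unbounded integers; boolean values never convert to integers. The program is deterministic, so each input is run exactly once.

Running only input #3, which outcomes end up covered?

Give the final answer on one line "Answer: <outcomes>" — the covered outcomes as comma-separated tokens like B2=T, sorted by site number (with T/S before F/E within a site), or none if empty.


Tracing the run of input #3 (g=-1, m=3, z=2):
  B1->F, B2->T, B3->F, B4->F
as a set, this run covers: B1=F, B2=T, B3=F, B4=F
Answer: B1=F, B2=T, B3=F, B4=F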